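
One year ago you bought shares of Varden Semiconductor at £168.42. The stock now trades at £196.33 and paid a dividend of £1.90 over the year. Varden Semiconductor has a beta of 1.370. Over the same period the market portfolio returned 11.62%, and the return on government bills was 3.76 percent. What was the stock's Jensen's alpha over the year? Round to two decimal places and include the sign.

Realised HPR = (P1 + D1 − P0) / P0 = (196.33 + 1.90 − 168.42) / 168.42 = 29.81 / 168.42 = 17.6998%
MRP = 11.62% − 3.76% = 7.86%
CAPM required = R_f + β·MRP = 3.76% + 1.370 × 7.86% = 14.52820%
α = realised − required = 17.6998% − 14.52820% = +3.17%

+3.17%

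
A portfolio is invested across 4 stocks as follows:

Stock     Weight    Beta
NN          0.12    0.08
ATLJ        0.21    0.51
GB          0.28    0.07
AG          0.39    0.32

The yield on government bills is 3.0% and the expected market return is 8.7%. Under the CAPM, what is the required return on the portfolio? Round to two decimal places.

β_P = Σ w_i β_i = 0.12×0.08 + 0.21×0.51 + 0.28×0.07 + 0.39×0.32 = 0.2611
MRP = 8.7% − 3.0% = 5.70%
E(R_P) = R_f + β_P × MRP = 3.0% + 0.2611 × 5.7% = 4.49%

4.49%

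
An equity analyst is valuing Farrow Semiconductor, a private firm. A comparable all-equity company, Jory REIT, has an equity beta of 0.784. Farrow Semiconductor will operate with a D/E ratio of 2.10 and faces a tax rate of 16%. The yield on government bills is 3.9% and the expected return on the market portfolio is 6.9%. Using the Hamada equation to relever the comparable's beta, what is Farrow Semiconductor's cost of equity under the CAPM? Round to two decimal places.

β_L = β_U × [1 + (1 − t)(D/E)] = 0.784 × [1 + (1 − 0.16) × 2.10]
    = 0.784 × [1 + 0.84 × 2.10] = 0.784 × 2.7640 = 2.1670
MRP = 6.9% − 3.9% = 3.00%
E(R) = R_f + β_L × MRP = 3.9% + 2.1670 × 3.0% = 10.40%

10.40%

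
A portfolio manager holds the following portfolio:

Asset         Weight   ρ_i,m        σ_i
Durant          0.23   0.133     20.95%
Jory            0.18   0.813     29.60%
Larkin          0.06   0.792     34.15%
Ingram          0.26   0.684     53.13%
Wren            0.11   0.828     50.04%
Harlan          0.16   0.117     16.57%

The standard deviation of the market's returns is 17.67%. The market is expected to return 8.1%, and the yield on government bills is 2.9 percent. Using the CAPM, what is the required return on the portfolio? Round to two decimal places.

9.05%

β_Durant = 0.133 × 20.95% / 17.67% = 0.1577
β_Jory = 0.813 × 29.60% / 17.67% = 1.3619
β_Larkin = 0.792 × 34.15% / 17.67% = 1.5307
β_Ingram = 0.684 × 53.13% / 17.67% = 2.0566
β_Wren = 0.828 × 50.04% / 17.67% = 2.3448
β_Harlan = 0.117 × 16.57% / 17.67% = 0.1097
β_P = Σ w_i β_i = 0.23×0.1577 + 0.18×1.3619 + 0.06×1.5307 + 0.26×2.0566 + 0.11×2.3448 + 0.16×0.1097 = 1.1835
MRP = 8.1% − 2.9% = 5.20%
E(R_P) = R_f + β_P × MRP = 2.9% + 1.1835 × 5.2% = 9.05%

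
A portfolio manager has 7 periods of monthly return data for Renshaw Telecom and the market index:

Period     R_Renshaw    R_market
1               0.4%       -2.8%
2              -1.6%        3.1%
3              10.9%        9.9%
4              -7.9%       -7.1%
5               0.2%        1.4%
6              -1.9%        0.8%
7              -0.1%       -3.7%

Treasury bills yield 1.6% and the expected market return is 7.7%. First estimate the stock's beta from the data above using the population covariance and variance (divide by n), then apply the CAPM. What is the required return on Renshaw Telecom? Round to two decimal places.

6.87%

Mean R_i = (0.4 − 1.6 + 10.9 − 7.9 + 0.2 − 1.9 − 0.1) / 7 = 0.0000%
Mean R_m = (-2.8 + 3.1 + 9.9 − 7.1 + 1.4 + 0.8 − 3.7) / 7 = 0.2286%
Σ(R_i − R̄_i)(R_m − R̄_m) = 157.0500  ⇒  Cov = 157.0500 / 7 = 22.4357
Σ(R_m − R̄_m)² = 181.7943  ⇒  Var(R_m) = 181.7943 / 7 = 25.9706
β = Cov / Var(R_m) = 22.4357 / 25.9706 = 0.8639
MRP = 7.7% − 1.6% = 6.10%
E(R) = R_f + β × MRP = 1.6% + 0.8639 × 6.1% = 6.87%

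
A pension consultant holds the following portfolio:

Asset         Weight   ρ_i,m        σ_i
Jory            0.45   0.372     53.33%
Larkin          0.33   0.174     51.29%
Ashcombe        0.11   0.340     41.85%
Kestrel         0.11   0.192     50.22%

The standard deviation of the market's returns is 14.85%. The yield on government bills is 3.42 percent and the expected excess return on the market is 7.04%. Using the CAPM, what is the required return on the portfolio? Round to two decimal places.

β_Jory = 0.372 × 53.33% / 14.85% = 1.3359
β_Larkin = 0.174 × 51.29% / 14.85% = 0.6010
β_Ashcombe = 0.340 × 41.85% / 14.85% = 0.9582
β_Kestrel = 0.192 × 50.22% / 14.85% = 0.6493
β_P = Σ w_i β_i = 0.45×1.3359 + 0.33×0.6010 + 0.11×0.9582 + 0.11×0.6493 = 0.9763
E(R_P) = R_f + β_P × MRP = 3.42% + 0.9763 × 7.04% = 10.29%

10.29%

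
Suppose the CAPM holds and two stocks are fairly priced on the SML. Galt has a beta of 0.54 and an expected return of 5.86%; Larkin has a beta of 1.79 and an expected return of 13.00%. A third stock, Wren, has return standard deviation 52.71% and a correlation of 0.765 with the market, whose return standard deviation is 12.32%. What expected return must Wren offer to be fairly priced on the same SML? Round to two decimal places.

21.47%

MRP = (13.00% − 5.86%) / (1.79 − 0.54) = 5.7120%
R_f = 5.86% − 0.54 × 5.7120% = 2.7755%
β_Wren = ρ·σ_i/σ_m = 0.765 × 52.71 / 12.32 = 3.2730
E(R_Wren) = R_f + β × MRP = 2.7755% + 3.2730 × 5.7120% = 21.47%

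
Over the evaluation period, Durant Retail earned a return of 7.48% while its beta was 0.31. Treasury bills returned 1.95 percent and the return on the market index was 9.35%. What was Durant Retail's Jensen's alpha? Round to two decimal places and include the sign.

+3.24%

Market excess return = 9.35% − 1.95% = 7.40%
CAPM benchmark = R_f + β(R_m − R_f) = 1.95% + 0.31 × 7.40% = 4.2440%
α = actual − benchmark = 7.48% − 4.2440% = +3.24%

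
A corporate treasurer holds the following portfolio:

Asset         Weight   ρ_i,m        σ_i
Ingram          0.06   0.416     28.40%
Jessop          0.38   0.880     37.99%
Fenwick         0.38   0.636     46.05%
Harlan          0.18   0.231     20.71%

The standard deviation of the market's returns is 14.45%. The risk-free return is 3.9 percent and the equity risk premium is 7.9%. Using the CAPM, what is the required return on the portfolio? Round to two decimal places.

17.79%

β_Ingram = 0.416 × 28.40% / 14.45% = 0.8176
β_Jessop = 0.880 × 37.99% / 14.45% = 2.3136
β_Fenwick = 0.636 × 46.05% / 14.45% = 2.0268
β_Harlan = 0.231 × 20.71% / 14.45% = 0.3311
β_P = Σ w_i β_i = 0.06×0.8176 + 0.38×2.3136 + 0.38×2.0268 + 0.18×0.3311 = 1.7580
E(R_P) = R_f + β_P × MRP = 3.9% + 1.7580 × 7.9% = 17.79%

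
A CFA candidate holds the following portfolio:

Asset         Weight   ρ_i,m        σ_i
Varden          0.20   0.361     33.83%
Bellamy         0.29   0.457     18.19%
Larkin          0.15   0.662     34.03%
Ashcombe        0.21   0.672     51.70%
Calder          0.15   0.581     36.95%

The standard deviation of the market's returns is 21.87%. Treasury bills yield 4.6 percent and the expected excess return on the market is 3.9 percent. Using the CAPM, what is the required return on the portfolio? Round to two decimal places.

β_Varden = 0.361 × 33.83% / 21.87% = 0.5584
β_Bellamy = 0.457 × 18.19% / 21.87% = 0.3801
β_Larkin = 0.662 × 34.03% / 21.87% = 1.0301
β_Ashcombe = 0.672 × 51.70% / 21.87% = 1.5886
β_Calder = 0.581 × 36.95% / 21.87% = 0.9816
β_P = Σ w_i β_i = 0.20×0.5584 + 0.29×0.3801 + 0.15×1.0301 + 0.21×1.5886 + 0.15×0.9816 = 0.8573
E(R_P) = R_f + β_P × MRP = 4.6% + 0.8573 × 3.9% = 7.94%

7.94%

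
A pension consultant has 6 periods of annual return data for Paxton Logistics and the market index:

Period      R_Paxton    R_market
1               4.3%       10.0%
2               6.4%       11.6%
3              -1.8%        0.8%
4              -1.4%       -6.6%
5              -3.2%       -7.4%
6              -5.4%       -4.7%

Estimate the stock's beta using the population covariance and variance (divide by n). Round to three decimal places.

Mean R_i = (4.3 + 6.4 − 1.8 − 1.4 − 3.2 − 5.4) / 6 = -0.1833%
Mean R_m = (10.0 + 11.6 + 0.8 − 6.6 − 7.4 − 4.7) / 6 = 0.6167%
Σ(R_i − R̄_i)(R_m − R̄_m) = 174.7783  ⇒  Cov = 174.7783 / 6 = 29.1297
Σ(R_m − R̄_m)² = 353.3283  ⇒  Var(R_m) = 353.3283 / 6 = 58.8881
β = Cov / Var(R_m) = 29.1297 / 58.8881 = 0.4947

0.495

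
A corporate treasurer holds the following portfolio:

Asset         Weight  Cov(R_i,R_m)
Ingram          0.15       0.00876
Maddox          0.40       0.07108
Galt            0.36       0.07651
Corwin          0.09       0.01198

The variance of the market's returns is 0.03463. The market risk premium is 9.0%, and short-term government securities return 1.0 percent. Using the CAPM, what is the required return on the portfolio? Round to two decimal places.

β_Ingram = 0.00876 / 0.03463 = 0.2530
β_Maddox = 0.07108 / 0.03463 = 2.0526
β_Galt = 0.07651 / 0.03463 = 2.2094
β_Corwin = 0.01198 / 0.03463 = 0.3459
β_P = Σ w_i β_i = 0.15×0.2530 + 0.40×2.0526 + 0.36×2.2094 + 0.09×0.3459 = 1.6855
E(R_P) = R_f + β_P × MRP = 1.0% + 1.6855 × 9.0% = 16.17%

16.17%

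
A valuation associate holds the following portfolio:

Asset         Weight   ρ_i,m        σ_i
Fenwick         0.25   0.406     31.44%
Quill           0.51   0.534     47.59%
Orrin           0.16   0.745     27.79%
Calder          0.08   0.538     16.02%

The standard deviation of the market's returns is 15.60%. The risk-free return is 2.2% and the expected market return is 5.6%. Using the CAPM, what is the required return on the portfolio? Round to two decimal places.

β_Fenwick = 0.406 × 31.44% / 15.60% = 0.8182
β_Quill = 0.534 × 47.59% / 15.60% = 1.6290
β_Orrin = 0.745 × 27.79% / 15.60% = 1.3272
β_Calder = 0.538 × 16.02% / 15.60% = 0.5525
β_P = Σ w_i β_i = 0.25×0.8182 + 0.51×1.6290 + 0.16×1.3272 + 0.08×0.5525 = 1.2919
MRP = 5.6% − 2.2% = 3.40%
E(R_P) = R_f + β_P × MRP = 2.2% + 1.2919 × 3.4% = 6.59%

6.59%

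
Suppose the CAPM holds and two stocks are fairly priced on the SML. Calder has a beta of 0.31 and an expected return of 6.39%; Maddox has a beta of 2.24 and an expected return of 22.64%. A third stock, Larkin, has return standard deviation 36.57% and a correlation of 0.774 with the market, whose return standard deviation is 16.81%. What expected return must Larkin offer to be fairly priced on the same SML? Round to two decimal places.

17.96%

MRP = (22.64% − 6.39%) / (2.24 − 0.31) = 8.4197%
R_f = 6.39% − 0.31 × 8.4197% = 3.7799%
β_Larkin = ρ·σ_i/σ_m = 0.774 × 36.57 / 16.81 = 1.6838
E(R_Larkin) = R_f + β × MRP = 3.7799% + 1.6838 × 8.4197% = 17.96%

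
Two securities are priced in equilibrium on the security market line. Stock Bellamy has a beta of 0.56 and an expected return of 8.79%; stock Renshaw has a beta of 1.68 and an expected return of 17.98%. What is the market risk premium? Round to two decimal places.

8.21%

Both satisfy E(R) = R_f + β·MRP, so the slope of the SML is
MRP = (17.98% − 8.79%) / (1.68 − 0.56) = 9.19% / 1.12 = 8.2054%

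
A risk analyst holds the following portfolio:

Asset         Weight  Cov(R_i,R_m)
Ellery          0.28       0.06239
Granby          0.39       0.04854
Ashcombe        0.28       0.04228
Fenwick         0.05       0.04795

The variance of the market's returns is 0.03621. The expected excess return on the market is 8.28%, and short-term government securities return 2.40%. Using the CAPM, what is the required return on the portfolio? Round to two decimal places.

β_Ellery = 0.06239 / 0.03621 = 1.7230
β_Granby = 0.04854 / 0.03621 = 1.3405
β_Ashcombe = 0.04228 / 0.03621 = 1.1676
β_Fenwick = 0.04795 / 0.03621 = 1.3242
β_P = Σ w_i β_i = 0.28×1.7230 + 0.39×1.3405 + 0.28×1.1676 + 0.05×1.3242 = 1.3984
E(R_P) = R_f + β_P × MRP = 2.40% + 1.3984 × 8.28% = 13.98%

13.98%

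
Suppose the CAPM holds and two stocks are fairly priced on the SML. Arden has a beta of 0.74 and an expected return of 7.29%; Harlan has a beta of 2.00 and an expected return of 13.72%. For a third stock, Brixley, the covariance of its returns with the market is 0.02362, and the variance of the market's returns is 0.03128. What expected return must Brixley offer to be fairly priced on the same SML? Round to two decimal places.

7.37%

MRP = (13.72% − 7.29%) / (2.00 − 0.74) = 5.1032%
R_f = 7.29% − 0.74 × 5.1032% = 3.5136%
β_Brixley = Cov / Var(R_m) = 0.02362 / 0.03128 = 0.7551
E(R_Brixley) = R_f + β × MRP = 3.5136% + 0.7551 × 5.1032% = 7.37%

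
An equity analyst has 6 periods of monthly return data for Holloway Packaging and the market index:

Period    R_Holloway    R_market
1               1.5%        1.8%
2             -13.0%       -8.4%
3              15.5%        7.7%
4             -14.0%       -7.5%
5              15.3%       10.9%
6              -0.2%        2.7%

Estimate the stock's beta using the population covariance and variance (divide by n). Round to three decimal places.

1.618

Mean R_i = (1.5 − 13.0 + 15.5 − 14.0 + 15.3 − 0.2) / 6 = 0.8500%
Mean R_m = (1.8 − 8.4 + 7.7 − 7.5 + 10.9 + 2.7) / 6 = 1.2000%
Σ(R_i − R̄_i)(R_m − R̄_m) = 496.3600  ⇒  Cov = 496.3600 / 6 = 82.7267
Σ(R_m − R̄_m)² = 306.8000  ⇒  Var(R_m) = 306.8000 / 6 = 51.1333
β = Cov / Var(R_m) = 82.7267 / 51.1333 = 1.6179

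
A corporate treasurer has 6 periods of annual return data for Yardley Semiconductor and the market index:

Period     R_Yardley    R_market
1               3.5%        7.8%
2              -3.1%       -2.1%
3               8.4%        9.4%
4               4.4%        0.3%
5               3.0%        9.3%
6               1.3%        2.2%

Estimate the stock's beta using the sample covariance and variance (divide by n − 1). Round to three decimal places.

0.534

Mean R_i = (3.5 − 3.1 + 8.4 + 4.4 + 3.0 + 1.3) / 6 = 2.9167%
Mean R_m = (7.8 − 2.1 + 9.4 + 0.3 + 9.3 + 2.2) / 6 = 4.4833%
Σ(R_i − R̄_i)(R_m − R̄_m) = 66.3917  ⇒  Cov = 66.3917 / 5 = 13.2783
Σ(R_m − R̄_m)² = 124.4283  ⇒  Var(R_m) = 124.4283 / 5 = 24.8857
β = Cov / Var(R_m) = 13.2783 / 24.8857 = 0.5336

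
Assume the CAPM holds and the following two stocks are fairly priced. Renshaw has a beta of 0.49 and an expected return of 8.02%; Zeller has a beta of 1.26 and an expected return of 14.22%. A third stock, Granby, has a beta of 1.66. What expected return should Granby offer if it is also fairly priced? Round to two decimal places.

17.44%

MRP (SML slope) = (14.22% − 8.02%) / (1.26 − 0.49) = 6.20% / 0.77 = 8.0519%
R_f (intercept) = 8.02% − 0.49 × 8.0519% = 4.0746%
E(R_Granby) = R_f + β × MRP = 4.0746% + 1.66 × 8.0519% = 17.44%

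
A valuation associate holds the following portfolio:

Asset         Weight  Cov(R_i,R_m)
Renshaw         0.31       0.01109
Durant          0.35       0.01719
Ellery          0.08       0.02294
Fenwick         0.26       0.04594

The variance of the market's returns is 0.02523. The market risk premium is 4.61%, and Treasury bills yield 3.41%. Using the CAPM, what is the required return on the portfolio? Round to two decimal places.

7.66%

β_Renshaw = 0.01109 / 0.02523 = 0.4396
β_Durant = 0.01719 / 0.02523 = 0.6813
β_Ellery = 0.02294 / 0.02523 = 0.9092
β_Fenwick = 0.04594 / 0.02523 = 1.8208
β_P = Σ w_i β_i = 0.31×0.4396 + 0.35×0.6813 + 0.08×0.9092 + 0.26×1.8208 = 0.9209
E(R_P) = R_f + β_P × MRP = 3.41% + 0.9209 × 4.61% = 7.66%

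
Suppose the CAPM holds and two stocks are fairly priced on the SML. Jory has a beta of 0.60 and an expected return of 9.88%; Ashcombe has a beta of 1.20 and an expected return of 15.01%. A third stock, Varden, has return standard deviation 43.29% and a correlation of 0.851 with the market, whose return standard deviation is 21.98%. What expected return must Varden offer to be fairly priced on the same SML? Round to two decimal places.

19.08%

MRP = (15.01% − 9.88%) / (1.20 − 0.60) = 8.5500%
R_f = 9.88% − 0.60 × 8.5500% = 4.7500%
β_Varden = ρ·σ_i/σ_m = 0.851 × 43.29 / 21.98 = 1.6761
E(R_Varden) = R_f + β × MRP = 4.7500% + 1.6761 × 8.5500% = 19.08%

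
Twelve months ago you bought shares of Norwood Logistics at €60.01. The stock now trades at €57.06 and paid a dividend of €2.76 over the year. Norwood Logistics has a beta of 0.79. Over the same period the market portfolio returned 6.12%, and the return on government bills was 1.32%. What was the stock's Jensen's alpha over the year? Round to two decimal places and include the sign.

-5.43%

Realised HPR = (P1 + D1 − P0) / P0 = (57.06 + 2.76 − 60.01) / 60.01 = -0.19 / 60.01 = -0.3166%
MRP = 6.12% − 1.32% = 4.80%
CAPM required = R_f + β·MRP = 1.32% + 0.79 × 4.80% = 5.1120%
α = realised − required = -0.3166% − 5.1120% = -5.43%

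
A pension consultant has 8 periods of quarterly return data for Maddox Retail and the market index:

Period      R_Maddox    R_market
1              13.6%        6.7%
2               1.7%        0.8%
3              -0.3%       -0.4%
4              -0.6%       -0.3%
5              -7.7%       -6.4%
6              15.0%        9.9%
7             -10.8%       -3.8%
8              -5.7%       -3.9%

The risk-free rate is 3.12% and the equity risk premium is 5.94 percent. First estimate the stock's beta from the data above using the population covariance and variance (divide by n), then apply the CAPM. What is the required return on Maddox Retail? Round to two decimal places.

12.91%

Mean R_i = (13.6 + 1.7 − 0.3 − 0.6 − 7.7 + 15.0 − 10.8 − 5.7) / 8 = 0.6500%
Mean R_m = (6.7 + 0.8 − 0.4 − 0.3 − 6.4 + 9.9 − 3.8 − 3.9) / 8 = 0.3250%
Σ(R_i − R̄_i)(R_m − R̄_m) = 352.1400  ⇒  Cov = 352.1400 / 8 = 44.0175
Σ(R_m − R̄_m)² = 213.5550  ⇒  Var(R_m) = 213.5550 / 8 = 26.6944
β = Cov / Var(R_m) = 44.0175 / 26.6944 = 1.6489
E(R) = R_f + β × MRP = 3.12% + 1.6489 × 5.94% = 12.91%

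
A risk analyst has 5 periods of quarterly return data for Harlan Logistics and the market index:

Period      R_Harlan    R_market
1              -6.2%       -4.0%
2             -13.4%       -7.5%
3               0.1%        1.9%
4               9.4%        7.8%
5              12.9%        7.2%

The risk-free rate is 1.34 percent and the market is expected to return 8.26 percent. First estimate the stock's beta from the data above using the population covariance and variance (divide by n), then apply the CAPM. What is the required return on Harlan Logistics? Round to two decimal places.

12.27%

Mean R_i = (-6.2 − 13.4 + 0.1 + 9.4 + 12.9) / 5 = 0.5600%
Mean R_m = (-4.0 − 7.5 + 1.9 + 7.8 + 7.2) / 5 = 1.0800%
Σ(R_i − R̄_i)(R_m − R̄_m) = 288.6660  ⇒  Cov = 288.6660 / 5 = 57.7332
Σ(R_m − R̄_m)² = 182.7080  ⇒  Var(R_m) = 182.7080 / 5 = 36.5416
β = Cov / Var(R_m) = 57.7332 / 36.5416 = 1.5799
MRP = 8.26% − 1.34% = 6.92%
E(R) = R_f + β × MRP = 1.34% + 1.5799 × 6.92% = 12.27%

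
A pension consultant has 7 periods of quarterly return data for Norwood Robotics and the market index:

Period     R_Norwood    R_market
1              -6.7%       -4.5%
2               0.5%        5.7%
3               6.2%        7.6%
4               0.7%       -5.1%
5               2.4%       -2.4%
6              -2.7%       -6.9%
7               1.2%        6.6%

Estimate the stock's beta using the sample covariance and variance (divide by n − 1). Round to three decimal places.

0.416

Mean R_i = (-6.7 + 0.5 + 6.2 + 0.7 + 2.4 − 2.7 + 1.2) / 7 = 0.2286%
Mean R_m = (-4.5 + 5.7 + 7.6 − 5.1 − 2.4 − 6.9 + 6.6) / 7 = 0.1429%
Σ(R_i − R̄_i)(R_m − R̄_m) = 97.1114  ⇒  Cov = 97.1114 / 6 = 16.1852
Σ(R_m − R̄_m)² = 233.2971  ⇒  Var(R_m) = 233.2971 / 6 = 38.8829
β = Cov / Var(R_m) = 16.1852 / 38.8829 = 0.4163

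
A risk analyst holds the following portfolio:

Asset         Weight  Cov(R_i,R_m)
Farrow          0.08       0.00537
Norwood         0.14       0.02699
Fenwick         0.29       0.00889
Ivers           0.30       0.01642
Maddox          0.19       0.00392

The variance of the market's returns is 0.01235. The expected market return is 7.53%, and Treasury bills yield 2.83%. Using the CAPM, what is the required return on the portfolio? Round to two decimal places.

7.57%

β_Farrow = 0.00537 / 0.01235 = 0.4348
β_Norwood = 0.02699 / 0.01235 = 2.1854
β_Fenwick = 0.00889 / 0.01235 = 0.7198
β_Ivers = 0.01642 / 0.01235 = 1.3296
β_Maddox = 0.00392 / 0.01235 = 0.3174
β_P = Σ w_i β_i = 0.08×0.4348 + 0.14×2.1854 + 0.29×0.7198 + 0.30×1.3296 + 0.19×0.3174 = 1.0087
MRP = 7.53% − 2.83% = 4.70%
E(R_P) = R_f + β_P × MRP = 2.83% + 1.0087 × 4.70% = 7.57%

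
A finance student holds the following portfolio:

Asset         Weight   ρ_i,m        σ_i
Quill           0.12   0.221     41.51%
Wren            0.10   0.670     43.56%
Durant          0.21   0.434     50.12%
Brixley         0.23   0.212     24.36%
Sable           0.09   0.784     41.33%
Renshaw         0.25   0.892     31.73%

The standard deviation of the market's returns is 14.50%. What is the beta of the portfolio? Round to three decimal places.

1.363

β_Quill = 0.221 × 41.51% / 14.50% = 0.6327
β_Wren = 0.670 × 43.56% / 14.50% = 2.0128
β_Durant = 0.434 × 50.12% / 14.50% = 1.5001
β_Brixley = 0.212 × 24.36% / 14.50% = 0.3562
β_Sable = 0.784 × 41.33% / 14.50% = 2.2347
β_Renshaw = 0.892 × 31.73% / 14.50% = 1.9519
β_P = Σ w_i β_i = 0.12×0.6327 + 0.10×2.0128 + 0.21×1.5001 + 0.23×0.3562 + 0.09×2.2347 + 0.25×1.9519 = 1.3632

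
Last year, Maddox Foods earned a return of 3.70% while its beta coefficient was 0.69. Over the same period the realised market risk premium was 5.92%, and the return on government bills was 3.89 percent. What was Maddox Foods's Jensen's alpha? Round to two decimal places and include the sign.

-4.27%

CAPM benchmark = R_f + β(R_m − R_f) = 3.89% + 0.69 × 5.92% = 7.9748%
α = actual − benchmark = 3.70% − 7.9748% = -4.27%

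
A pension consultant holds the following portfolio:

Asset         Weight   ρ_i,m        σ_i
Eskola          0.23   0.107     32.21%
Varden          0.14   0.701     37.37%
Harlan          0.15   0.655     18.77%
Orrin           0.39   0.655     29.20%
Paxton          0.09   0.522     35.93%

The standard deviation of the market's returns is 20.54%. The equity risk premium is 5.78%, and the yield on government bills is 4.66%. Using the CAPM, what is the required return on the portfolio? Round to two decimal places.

β_Eskola = 0.107 × 32.21% / 20.54% = 0.1678
β_Varden = 0.701 × 37.37% / 20.54% = 1.2754
β_Harlan = 0.655 × 18.77% / 20.54% = 0.5986
β_Orrin = 0.655 × 29.20% / 20.54% = 0.9312
β_Paxton = 0.522 × 35.93% / 20.54% = 0.9131
β_P = Σ w_i β_i = 0.23×0.1678 + 0.14×1.2754 + 0.15×0.5986 + 0.39×0.9312 + 0.09×0.9131 = 0.7523
E(R_P) = R_f + β_P × MRP = 4.66% + 0.7523 × 5.78% = 9.01%

9.01%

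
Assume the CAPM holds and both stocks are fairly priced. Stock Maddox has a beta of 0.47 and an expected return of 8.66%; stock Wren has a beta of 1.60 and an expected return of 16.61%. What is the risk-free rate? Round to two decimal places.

5.35%

Both satisfy E(R) = R_f + β·MRP, so the slope of the SML is
MRP = (16.61% − 8.66%) / (1.60 − 0.47) = 7.95% / 1.13 = 7.0354%
R_f = E(R_Maddox) − β_Maddox·MRP = 8.66% − 0.47 × 7.0354% = 5.3534%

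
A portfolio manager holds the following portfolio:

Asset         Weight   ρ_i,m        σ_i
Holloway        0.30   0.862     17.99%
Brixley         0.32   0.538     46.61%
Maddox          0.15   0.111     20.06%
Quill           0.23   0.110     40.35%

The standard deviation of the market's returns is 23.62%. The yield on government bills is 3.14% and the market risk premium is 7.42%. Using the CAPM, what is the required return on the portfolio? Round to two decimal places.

β_Holloway = 0.862 × 17.99% / 23.62% = 0.6565
β_Brixley = 0.538 × 46.61% / 23.62% = 1.0617
β_Maddox = 0.111 × 20.06% / 23.62% = 0.0943
β_Quill = 0.110 × 40.35% / 23.62% = 0.1879
β_P = Σ w_i β_i = 0.30×0.6565 + 0.32×1.0617 + 0.15×0.0943 + 0.23×0.1879 = 0.5941
E(R_P) = R_f + β_P × MRP = 3.14% + 0.5941 × 7.42% = 7.55%

7.55%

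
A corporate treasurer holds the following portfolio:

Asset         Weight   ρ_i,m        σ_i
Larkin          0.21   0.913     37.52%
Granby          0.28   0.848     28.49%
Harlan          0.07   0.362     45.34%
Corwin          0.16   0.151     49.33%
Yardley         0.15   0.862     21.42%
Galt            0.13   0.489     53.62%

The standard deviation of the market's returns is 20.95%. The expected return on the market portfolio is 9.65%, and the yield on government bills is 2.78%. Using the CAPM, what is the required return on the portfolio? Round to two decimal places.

10.15%

β_Larkin = 0.913 × 37.52% / 20.95% = 1.6351
β_Granby = 0.848 × 28.49% / 20.95% = 1.1532
β_Harlan = 0.362 × 45.34% / 20.95% = 0.7834
β_Corwin = 0.151 × 49.33% / 20.95% = 0.3556
β_Yardley = 0.862 × 21.42% / 20.95% = 0.8813
β_Galt = 0.489 × 53.62% / 20.95% = 1.2516
β_P = Σ w_i β_i = 0.21×1.6351 + 0.28×1.1532 + 0.07×0.7834 + 0.16×0.3556 + 0.15×0.8813 + 0.13×1.2516 = 1.0729
MRP = 9.65% − 2.78% = 6.87%
E(R_P) = R_f + β_P × MRP = 2.78% + 1.0729 × 6.87% = 10.15%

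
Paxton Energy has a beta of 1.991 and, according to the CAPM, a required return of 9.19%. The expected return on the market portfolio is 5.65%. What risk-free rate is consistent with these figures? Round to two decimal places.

2.08%

E(R) = R_f + β(E(R_m) − R_f) = R_f(1 − β) + β·E(R_m)
9.19% = R_f × (1 − 1.991) + 1.991 × 5.65%
9.19% = R_f × -0.991 + 11.24915%
R_f = (9.19% − 11.24915%) / -0.991 = 2.08%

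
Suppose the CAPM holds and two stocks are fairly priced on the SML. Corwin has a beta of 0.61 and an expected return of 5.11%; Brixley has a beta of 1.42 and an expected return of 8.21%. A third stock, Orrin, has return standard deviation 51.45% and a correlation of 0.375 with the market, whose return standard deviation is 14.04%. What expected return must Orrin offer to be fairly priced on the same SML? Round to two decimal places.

8.03%

MRP = (8.21% − 5.11%) / (1.42 − 0.61) = 3.8272%
R_f = 5.11% − 0.61 × 3.8272% = 2.7754%
β_Orrin = ρ·σ_i/σ_m = 0.375 × 51.45 / 14.04 = 1.3742
E(R_Orrin) = R_f + β × MRP = 2.7754% + 1.3742 × 3.8272% = 8.03%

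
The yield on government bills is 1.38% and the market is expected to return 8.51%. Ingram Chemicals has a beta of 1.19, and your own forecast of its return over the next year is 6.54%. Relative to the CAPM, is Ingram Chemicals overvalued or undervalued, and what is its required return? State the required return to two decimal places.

Overvalued; required return 9.86%

MRP = 8.51% − 1.38% = 7.13%
Required return = R_f + β·MRP = 1.38% + 1.19 × 7.13% = 9.86%
Forecast 6.54% < required 9.86% → the stock plots below the SML → overvalued.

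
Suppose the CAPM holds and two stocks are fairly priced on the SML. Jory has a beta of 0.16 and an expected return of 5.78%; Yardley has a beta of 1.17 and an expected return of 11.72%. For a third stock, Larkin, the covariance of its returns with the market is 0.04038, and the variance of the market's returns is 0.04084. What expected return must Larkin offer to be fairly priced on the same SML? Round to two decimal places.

10.65%

MRP = (11.72% − 5.78%) / (1.17 − 0.16) = 5.8812%
R_f = 5.78% − 0.16 × 5.8812% = 4.8390%
β_Larkin = Cov / Var(R_m) = 0.04038 / 0.04084 = 0.9887
E(R_Larkin) = R_f + β × MRP = 4.8390% + 0.9887 × 5.8812% = 10.65%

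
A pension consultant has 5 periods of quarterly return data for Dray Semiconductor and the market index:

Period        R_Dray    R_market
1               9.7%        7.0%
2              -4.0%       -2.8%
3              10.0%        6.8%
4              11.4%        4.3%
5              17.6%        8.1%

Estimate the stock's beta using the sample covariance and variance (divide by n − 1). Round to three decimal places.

Mean R_i = (9.7 − 4.0 + 10.0 + 11.4 + 17.6) / 5 = 8.9400%
Mean R_m = (7.0 − 2.8 + 6.8 + 4.3 + 8.1) / 5 = 4.6800%
Σ(R_i − R̄_i)(R_m − R̄_m) = 129.4840  ⇒  Cov = 129.4840 / 4 = 32.3710
Σ(R_m − R̄_m)² = 77.6680  ⇒  Var(R_m) = 77.6680 / 4 = 19.4170
β = Cov / Var(R_m) = 32.3710 / 19.4170 = 1.6671

1.667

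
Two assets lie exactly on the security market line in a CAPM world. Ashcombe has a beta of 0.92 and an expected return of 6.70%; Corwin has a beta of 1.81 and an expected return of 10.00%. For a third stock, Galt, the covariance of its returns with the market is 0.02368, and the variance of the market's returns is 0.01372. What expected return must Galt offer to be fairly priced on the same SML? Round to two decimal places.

9.69%

MRP = (10.00% − 6.70%) / (1.81 − 0.92) = 3.7079%
R_f = 6.70% − 0.92 × 3.7079% = 3.2887%
β_Galt = Cov / Var(R_m) = 0.02368 / 0.01372 = 1.7259
E(R_Galt) = R_f + β × MRP = 3.2887% + 1.7259 × 3.7079% = 9.69%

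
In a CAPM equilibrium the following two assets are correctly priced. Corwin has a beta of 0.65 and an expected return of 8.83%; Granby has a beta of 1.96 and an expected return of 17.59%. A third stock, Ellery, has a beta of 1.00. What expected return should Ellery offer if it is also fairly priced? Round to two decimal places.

11.17%

MRP (SML slope) = (17.59% − 8.83%) / (1.96 − 0.65) = 8.76% / 1.31 = 6.6870%
R_f (intercept) = 8.83% − 0.65 × 6.6870% = 4.4835%
E(R_Ellery) = R_f + β × MRP = 4.4835% + 1.00 × 6.6870% = 11.17%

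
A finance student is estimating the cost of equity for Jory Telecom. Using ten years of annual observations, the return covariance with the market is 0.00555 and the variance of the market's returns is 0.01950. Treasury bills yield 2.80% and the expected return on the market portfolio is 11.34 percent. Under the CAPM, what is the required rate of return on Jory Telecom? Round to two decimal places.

5.23%

β = Cov(R_i, R_m) / Var(R_m) = 0.00555 / 0.01950 = 0.2846
MRP = 11.34% − 2.80% = 8.54%
E(R) = R_f + β × MRP = 2.80% + 0.2846 × 8.54% = 5.23%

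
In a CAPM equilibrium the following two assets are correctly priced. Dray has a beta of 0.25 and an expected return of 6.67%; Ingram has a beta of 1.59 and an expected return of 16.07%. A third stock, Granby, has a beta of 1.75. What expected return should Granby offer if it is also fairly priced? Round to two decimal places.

17.19%

MRP (SML slope) = (16.07% − 6.67%) / (1.59 − 0.25) = 9.40% / 1.34 = 7.0149%
R_f (intercept) = 6.67% − 0.25 × 7.0149% = 4.9163%
E(R_Granby) = R_f + β × MRP = 4.9163% + 1.75 × 7.0149% = 17.19%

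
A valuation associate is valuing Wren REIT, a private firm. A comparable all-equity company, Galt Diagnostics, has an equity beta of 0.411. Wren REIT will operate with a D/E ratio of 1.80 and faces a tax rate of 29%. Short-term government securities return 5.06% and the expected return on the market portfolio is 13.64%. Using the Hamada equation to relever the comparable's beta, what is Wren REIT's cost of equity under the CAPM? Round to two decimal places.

13.09%

β_L = β_U × [1 + (1 − t)(D/E)] = 0.411 × [1 + (1 − 0.29) × 1.80]
    = 0.411 × [1 + 0.71 × 1.80] = 0.411 × 2.2780 = 0.9363
MRP = 13.64% − 5.06% = 8.58%
E(R) = R_f + β_L × MRP = 5.06% + 0.9363 × 8.58% = 13.09%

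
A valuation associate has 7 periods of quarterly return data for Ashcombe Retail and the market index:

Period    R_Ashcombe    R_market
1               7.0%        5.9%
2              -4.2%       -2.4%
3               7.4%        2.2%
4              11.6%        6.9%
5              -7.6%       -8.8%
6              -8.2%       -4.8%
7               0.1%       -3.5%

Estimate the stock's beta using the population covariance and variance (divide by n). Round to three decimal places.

1.269

Mean R_i = (7.0 − 4.2 + 7.4 + 11.6 − 7.6 − 8.2 + 0.1) / 7 = 0.8714%
Mean R_m = (5.9 − 2.4 + 2.2 + 6.9 − 8.8 − 4.8 − 3.5) / 7 = -0.6429%
Σ(R_i − R̄_i)(R_m − R̄_m) = 257.5114  ⇒  Cov = 257.5114 / 7 = 36.7873
Σ(R_m − R̄_m)² = 202.8571  ⇒  Var(R_m) = 202.8571 / 7 = 28.9796
β = Cov / Var(R_m) = 36.7873 / 28.9796 = 1.2694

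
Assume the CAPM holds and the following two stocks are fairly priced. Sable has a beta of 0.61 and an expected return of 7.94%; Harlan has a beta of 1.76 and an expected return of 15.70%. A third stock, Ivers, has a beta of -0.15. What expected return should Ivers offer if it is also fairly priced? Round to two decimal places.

MRP (SML slope) = (15.70% − 7.94%) / (1.76 − 0.61) = 7.76% / 1.15 = 6.7478%
R_f (intercept) = 7.94% − 0.61 × 6.7478% = 3.8238%
E(R_Ivers) = R_f + β × MRP = 3.8238% + -0.15 × 6.7478% = 2.81%

2.81%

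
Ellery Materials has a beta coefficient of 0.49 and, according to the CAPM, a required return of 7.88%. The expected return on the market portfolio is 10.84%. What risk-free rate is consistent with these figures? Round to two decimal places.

E(R) = R_f + β(E(R_m) − R_f) = R_f(1 − β) + β·E(R_m)
7.88% = R_f × (1 − 0.49) + 0.49 × 10.84%
7.88% = R_f × 0.51 + 5.3116%
R_f = (7.88% − 5.3116%) / 0.51 = 5.04%

5.04%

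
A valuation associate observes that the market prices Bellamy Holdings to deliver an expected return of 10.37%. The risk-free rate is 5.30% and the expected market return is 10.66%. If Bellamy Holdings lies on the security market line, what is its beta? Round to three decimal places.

MRP = 10.66% − 5.30% = 5.36%
β = (E(R) − R_f) / MRP = (10.37% − 5.30%) / 5.36% = 5.07% / 5.36% = 0.946

0.946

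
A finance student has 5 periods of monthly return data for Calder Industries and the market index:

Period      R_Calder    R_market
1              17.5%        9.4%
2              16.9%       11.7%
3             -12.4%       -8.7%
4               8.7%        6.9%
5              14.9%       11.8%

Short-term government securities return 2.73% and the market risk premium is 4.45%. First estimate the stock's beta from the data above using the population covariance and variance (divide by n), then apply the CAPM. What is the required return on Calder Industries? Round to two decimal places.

9.11%

Mean R_i = (17.5 + 16.9 − 12.4 + 8.7 + 14.9) / 5 = 9.1200%
Mean R_m = (9.4 + 11.7 − 8.7 + 6.9 + 11.8) / 5 = 6.2200%
Σ(R_i − R̄_i)(R_m − R̄_m) = 422.3280  ⇒  Cov = 422.3280 / 5 = 84.4656
Σ(R_m − R̄_m)² = 294.3480  ⇒  Var(R_m) = 294.3480 / 5 = 58.8696
β = Cov / Var(R_m) = 84.4656 / 58.8696 = 1.4348
E(R) = R_f + β × MRP = 2.73% + 1.4348 × 4.45% = 9.11%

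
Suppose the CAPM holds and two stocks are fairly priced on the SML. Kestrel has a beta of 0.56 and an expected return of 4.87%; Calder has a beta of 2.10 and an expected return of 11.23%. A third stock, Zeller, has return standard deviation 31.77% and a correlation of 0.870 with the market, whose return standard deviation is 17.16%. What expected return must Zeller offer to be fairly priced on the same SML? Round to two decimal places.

9.21%

MRP = (11.23% − 4.87%) / (2.10 − 0.56) = 4.1299%
R_f = 4.87% − 0.56 × 4.1299% = 2.5573%
β_Zeller = ρ·σ_i/σ_m = 0.870 × 31.77 / 17.16 = 1.6107
E(R_Zeller) = R_f + β × MRP = 2.5573% + 1.6107 × 4.1299% = 9.21%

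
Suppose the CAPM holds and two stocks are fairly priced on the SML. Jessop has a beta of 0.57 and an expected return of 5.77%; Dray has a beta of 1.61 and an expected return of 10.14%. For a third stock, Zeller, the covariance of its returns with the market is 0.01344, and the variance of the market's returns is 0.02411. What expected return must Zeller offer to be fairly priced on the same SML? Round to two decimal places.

MRP = (10.14% − 5.77%) / (1.61 − 0.57) = 4.2019%
R_f = 5.77% − 0.57 × 4.2019% = 3.3749%
β_Zeller = Cov / Var(R_m) = 0.01344 / 0.02411 = 0.5574
E(R_Zeller) = R_f + β × MRP = 3.3749% + 0.5574 × 4.2019% = 5.72%

5.72%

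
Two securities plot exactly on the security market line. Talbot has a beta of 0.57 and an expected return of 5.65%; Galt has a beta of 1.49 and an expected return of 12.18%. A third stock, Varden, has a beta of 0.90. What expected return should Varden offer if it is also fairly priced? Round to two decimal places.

7.99%

MRP (SML slope) = (12.18% − 5.65%) / (1.49 − 0.57) = 6.53% / 0.92 = 7.0978%
R_f (intercept) = 5.65% − 0.57 × 7.0978% = 1.6043%
E(R_Varden) = R_f + β × MRP = 1.6043% + 0.90 × 7.0978% = 7.99%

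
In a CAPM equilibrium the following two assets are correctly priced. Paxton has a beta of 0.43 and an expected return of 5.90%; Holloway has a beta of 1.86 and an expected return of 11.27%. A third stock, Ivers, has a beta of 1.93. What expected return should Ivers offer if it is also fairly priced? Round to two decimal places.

MRP (SML slope) = (11.27% − 5.90%) / (1.86 − 0.43) = 5.37% / 1.43 = 3.7552%
R_f (intercept) = 5.90% − 0.43 × 3.7552% = 4.2853%
E(R_Ivers) = R_f + β × MRP = 4.2853% + 1.93 × 3.7552% = 11.53%

11.53%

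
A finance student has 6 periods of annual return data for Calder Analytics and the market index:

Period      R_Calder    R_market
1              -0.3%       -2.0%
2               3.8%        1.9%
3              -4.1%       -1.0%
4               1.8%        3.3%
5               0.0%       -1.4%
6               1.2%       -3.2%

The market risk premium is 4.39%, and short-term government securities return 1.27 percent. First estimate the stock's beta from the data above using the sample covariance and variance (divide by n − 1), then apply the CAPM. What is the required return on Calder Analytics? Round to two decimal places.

3.41%

Mean R_i = (-0.3 + 3.8 − 4.1 + 1.8 + 0.0 + 1.2) / 6 = 0.4000%
Mean R_m = (-2.0 + 1.9 − 1.0 + 3.3 − 1.4 − 3.2) / 6 = -0.4000%
Σ(R_i − R̄_i)(R_m − R̄_m) = 14.9800  ⇒  Cov = 14.9800 / 5 = 2.9960
Σ(R_m − R̄_m)² = 30.7400  ⇒  Var(R_m) = 30.7400 / 5 = 6.1480
β = Cov / Var(R_m) = 2.9960 / 6.1480 = 0.4873
E(R) = R_f + β × MRP = 1.27% + 0.4873 × 4.39% = 3.41%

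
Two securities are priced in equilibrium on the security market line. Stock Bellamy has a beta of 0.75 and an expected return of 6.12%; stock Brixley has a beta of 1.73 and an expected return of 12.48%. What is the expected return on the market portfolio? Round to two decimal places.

Both satisfy E(R) = R_f + β·MRP, so the slope of the SML is
MRP = (12.48% − 6.12%) / (1.73 − 0.75) = 6.36% / 0.98 = 6.4898%
R_f = E(R_Bellamy) − β_Bellamy·MRP = 6.12% − 0.75 × 6.4898% = 1.2527%
E(R_m) = R_f + MRP = 1.2527% + 6.4898% = 7.74%

7.74%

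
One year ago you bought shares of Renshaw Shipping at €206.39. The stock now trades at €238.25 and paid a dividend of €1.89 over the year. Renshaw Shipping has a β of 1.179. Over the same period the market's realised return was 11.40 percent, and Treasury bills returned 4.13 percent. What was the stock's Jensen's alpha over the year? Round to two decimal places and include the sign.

Realised HPR = (P1 + D1 − P0) / P0 = (238.25 + 1.89 − 206.39) / 206.39 = 33.75 / 206.39 = 16.3525%
MRP = 11.40% − 4.13% = 7.27%
CAPM required = R_f + β·MRP = 4.13% + 1.179 × 7.27% = 12.70133%
α = realised − required = 16.3525% − 12.70133% = +3.65%

+3.65%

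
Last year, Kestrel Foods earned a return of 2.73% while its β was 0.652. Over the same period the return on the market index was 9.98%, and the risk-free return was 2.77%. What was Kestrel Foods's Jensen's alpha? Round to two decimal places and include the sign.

Market excess return = 9.98% − 2.77% = 7.21%
CAPM benchmark = R_f + β(R_m − R_f) = 2.77% + 0.652 × 7.21% = 7.47092%
α = actual − benchmark = 2.73% − 7.47092% = -4.74%

-4.74%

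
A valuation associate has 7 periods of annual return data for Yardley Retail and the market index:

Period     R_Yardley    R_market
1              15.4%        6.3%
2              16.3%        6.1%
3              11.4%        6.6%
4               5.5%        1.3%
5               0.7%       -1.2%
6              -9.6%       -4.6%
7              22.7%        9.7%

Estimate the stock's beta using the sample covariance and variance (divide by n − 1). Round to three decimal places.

2.105

Mean R_i = (15.4 + 16.3 + 11.4 + 5.5 + 0.7 − 9.6 + 22.7) / 7 = 8.9143%
Mean R_m = (6.3 + 6.1 + 6.6 + 1.3 − 1.2 − 4.6 + 9.7) / 7 = 3.4571%
Σ(R_i − R̄_i)(R_m − R̄_m) = 326.6243  ⇒  Cov = 326.6243 / 6 = 54.4374
Σ(R_m − R̄_m)² = 155.1771  ⇒  Var(R_m) = 155.1771 / 6 = 25.8629
β = Cov / Var(R_m) = 54.4374 / 25.8629 = 2.1048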